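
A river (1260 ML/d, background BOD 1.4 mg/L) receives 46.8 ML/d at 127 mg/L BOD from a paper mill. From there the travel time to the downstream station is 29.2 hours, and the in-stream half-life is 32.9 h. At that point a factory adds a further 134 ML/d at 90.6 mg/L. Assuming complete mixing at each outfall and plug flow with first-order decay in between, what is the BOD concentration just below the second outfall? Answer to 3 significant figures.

Conservation of mass: C = (1260·1.400 + 46.80·127.0) / 1307 = 7708/1307 = 5.898 mg/L; combined flow 1307 ML/d.
Half-life 32.9 h → k = ln 2 / 32.9 = 0.02107 h⁻¹ = 0.5056 d⁻¹.
Decay over the reach: 5.898·exp(−kt) = 5.898·0.5405 = 3.188 mg/L.
At the second outfall, C = (1307·3.188 + 134.0·90.60) / (1307 + 134.0) = 11.32 mg/L.

11.3 mg/L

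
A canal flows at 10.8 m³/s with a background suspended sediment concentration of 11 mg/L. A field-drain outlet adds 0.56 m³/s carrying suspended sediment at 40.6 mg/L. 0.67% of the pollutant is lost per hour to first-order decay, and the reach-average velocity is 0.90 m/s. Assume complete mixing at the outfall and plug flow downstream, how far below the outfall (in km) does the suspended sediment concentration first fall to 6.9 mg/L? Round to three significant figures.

Mass balance: C = (10.80·11.00 + 0.5600·40.60) / 11.36 = 141.5/11.36 = 12.46 mg/L.
0.67%/h lost → k = −ln(1 − 0.0067) = 0.006723 h⁻¹.
Set 12.46·exp(−k·t) = 6.9 → t = ln(12.46/6.9)/k = 316500 s = 87.90 h.
Distance = v·t = 0.90·316500 = 284800 m = 284.8 km.

285 km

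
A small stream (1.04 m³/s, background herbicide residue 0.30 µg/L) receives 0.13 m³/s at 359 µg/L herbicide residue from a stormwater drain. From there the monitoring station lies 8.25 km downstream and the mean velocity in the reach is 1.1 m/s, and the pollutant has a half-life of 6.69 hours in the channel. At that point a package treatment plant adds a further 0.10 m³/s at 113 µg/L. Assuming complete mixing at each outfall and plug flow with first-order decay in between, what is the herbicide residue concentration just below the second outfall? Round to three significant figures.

Mixed concentration C = ΣQC/ΣQ = (1.040·0.3000 + 0.1300·359.0) / 1.170 = 46.98/1.170 = 40.16 µg/L; combined flow 1.170 m³/s.
Travel time t = 8.25·1000 / 1.1 = 7500 s = 2.083 h.
Half-life 6.69 h → k = ln 2 / 6.69 = 0.1036 h⁻¹ = 2.487 d⁻¹.
Applying C = C₀e^(−kt): 40.16 × 0.8059 = 32.36 µg/L.
At the second outfall, C = (1.170·32.36 + 0.1000·113.0) / (1.170 + 0.1000) = 38.71 µg/L.

38.7 µg/L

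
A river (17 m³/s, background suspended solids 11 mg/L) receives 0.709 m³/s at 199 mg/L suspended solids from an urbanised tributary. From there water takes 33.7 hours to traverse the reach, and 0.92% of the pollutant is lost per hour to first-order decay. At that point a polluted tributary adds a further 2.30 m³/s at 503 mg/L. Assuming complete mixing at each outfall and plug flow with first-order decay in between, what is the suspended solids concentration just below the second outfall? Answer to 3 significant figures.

After mixing, C = (17.00·11.00 + 0.7090·199.0) / 17.71 = 328.1/17.71 = 18.53 mg/L; combined flow 17.71 m³/s.
0.92%/h lost → k = −ln(1 − 0.0092) = 0.009243 h⁻¹.
First-order decay: C = 18.53·exp(−k·t) = 18.53·0.7324 = 13.57 mg/L.
Second outfall: C = (17.71·13.57 + 2.300·503.0)/20.01 = 69.83 mg/L.

69.8 mg/L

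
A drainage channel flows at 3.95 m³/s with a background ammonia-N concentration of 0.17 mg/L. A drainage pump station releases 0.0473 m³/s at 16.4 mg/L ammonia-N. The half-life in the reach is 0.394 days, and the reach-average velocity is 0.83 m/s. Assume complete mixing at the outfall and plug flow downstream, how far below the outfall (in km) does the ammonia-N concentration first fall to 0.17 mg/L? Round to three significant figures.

Flow-weighted average: C = (3.950·0.1700 + 0.04730·16.40) / 3.997 = 1.447/3.997 = 0.3620 mg/L.
Half-life 0.394 d → k = ln 2 / 0.394 = 1.759 d⁻¹.
Set 0.3620·exp(−k·t) = 0.17 → t = ln(0.3620/0.17)/k = 37130 s = 10.31 h.
Distance = v·t = 0.83·37130 = 30820 m = 30.82 km.

30.8 km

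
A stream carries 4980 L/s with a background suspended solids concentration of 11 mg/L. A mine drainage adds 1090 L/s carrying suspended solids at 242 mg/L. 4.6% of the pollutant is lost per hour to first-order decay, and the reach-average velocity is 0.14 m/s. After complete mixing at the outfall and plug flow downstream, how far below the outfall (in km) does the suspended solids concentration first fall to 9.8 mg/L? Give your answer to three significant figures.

18.0 km

Mass balance: C = (4980·11.00 + 1090·242.0) / 6070 = 318600/6070 = 52.48 mg/L.
4.6%/h lost → k = −ln(1 − 0.046) = 0.04709 h⁻¹.
Set 52.48·exp(−k·t) = 9.8 → t = ln(52.48/9.8)/k = 128300 s = 35.63 h.
Distance = v·t = 0.14·128300 = 17960 m = 17.96 km.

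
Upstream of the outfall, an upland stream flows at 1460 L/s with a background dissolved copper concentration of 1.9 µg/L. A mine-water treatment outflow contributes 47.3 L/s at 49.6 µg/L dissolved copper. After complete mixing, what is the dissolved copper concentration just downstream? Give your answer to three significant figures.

3.40 µg/L

Mixed concentration C = ΣQC/ΣQ = (1460·1.900 + 47.30·49.60) / 1507 = 5120/1507 = 3.397 µg/L.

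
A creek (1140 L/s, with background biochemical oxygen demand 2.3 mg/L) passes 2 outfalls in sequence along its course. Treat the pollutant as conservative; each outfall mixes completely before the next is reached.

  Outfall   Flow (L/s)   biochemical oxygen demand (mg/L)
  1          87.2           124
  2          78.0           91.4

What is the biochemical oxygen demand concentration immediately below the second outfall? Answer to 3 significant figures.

15.8 mg/L

Outfall 1: combined Q = 1227 L/s; C = (1140·2.300 + 87.20·124.0)/1227 = 10.95 mg/L.
Outfall 2: combined Q = 1305 L/s; C = (1227·10.95 + 78.00·91.40)/1305 = 15.76 mg/L.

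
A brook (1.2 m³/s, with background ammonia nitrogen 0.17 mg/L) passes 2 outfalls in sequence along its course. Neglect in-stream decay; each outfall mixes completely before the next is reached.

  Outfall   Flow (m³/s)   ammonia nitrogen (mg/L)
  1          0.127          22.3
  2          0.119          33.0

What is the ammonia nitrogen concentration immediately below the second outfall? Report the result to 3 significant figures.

Below outfall 1: Q → 1.327 m³/s, C = (1.200·0.1700 + 0.1270·22.30)/1.327 = 2.288 mg/L.
Below outfall 2: Q → 1.446 m³/s, C = (1.327·2.288 + 0.1190·33.00)/1.446 = 4.815 mg/L.

4.82 mg/L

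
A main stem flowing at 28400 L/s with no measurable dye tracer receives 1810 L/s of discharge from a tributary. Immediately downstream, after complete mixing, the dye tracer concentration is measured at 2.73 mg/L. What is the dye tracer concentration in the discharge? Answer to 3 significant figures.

Mass balance: 28400·0 + 1810·Cₑ = 30210·2.730
→ Cₑ = (30210·2.730 − 28400·0) / 1810 = 45.57 mg/L.

45.6 mg/L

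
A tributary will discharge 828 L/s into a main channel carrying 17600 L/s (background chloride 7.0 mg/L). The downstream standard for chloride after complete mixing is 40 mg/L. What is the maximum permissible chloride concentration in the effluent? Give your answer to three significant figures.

741 mg/L

At the limit, (Qr·Cr + Qe·Cₑ)/(Qr + Qe) = 40:
Cₑ = (18430·40 − 17600·7.000) / 828.0 = 741.4 mg/L.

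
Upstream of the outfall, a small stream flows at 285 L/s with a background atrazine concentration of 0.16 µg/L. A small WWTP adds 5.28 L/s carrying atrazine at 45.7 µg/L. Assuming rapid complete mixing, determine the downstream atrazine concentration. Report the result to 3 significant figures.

0.988 µg/L

Mass balance: C = (285.0·0.1600 + 5.280·45.70) / 290.3 = 286.9/290.3 = 0.9883 µg/L.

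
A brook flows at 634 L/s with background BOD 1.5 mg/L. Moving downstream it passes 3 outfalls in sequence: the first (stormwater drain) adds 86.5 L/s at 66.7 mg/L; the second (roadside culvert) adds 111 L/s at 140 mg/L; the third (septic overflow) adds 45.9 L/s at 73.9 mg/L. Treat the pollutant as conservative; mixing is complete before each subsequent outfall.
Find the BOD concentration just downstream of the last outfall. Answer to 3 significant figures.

Below outfall 1: Q → 720.5 L/s, C = (634.0·1.500 + 86.50·66.70)/720.5 = 9.328 mg/L.
Below outfall 2: Q → 831.5 L/s, C = (720.5·9.328 + 111.0·140.0)/831.5 = 26.77 mg/L.
Below outfall 3: Q → 877.4 L/s, C = (831.5·26.77 + 45.90·73.90)/877.4 = 29.24 mg/L.

29.2 mg/L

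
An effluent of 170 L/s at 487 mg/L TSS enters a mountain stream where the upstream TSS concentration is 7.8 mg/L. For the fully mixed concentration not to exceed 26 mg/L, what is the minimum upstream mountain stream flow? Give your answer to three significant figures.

4310 L/s

Set C_mix = 26: (Q·7.800 + 170.0·487.0) / (Q + 170.0) = 26
→ Q = 170.0·(487.0 − 26)/(26 − 7.800) = 4306 L/s.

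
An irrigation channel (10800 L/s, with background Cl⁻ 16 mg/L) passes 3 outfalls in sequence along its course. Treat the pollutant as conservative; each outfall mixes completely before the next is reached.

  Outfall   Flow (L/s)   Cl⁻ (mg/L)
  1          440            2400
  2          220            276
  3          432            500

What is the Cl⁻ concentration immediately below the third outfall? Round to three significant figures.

Outfall 1: combined Q = 11240 L/s; C = (10800·16.00 + 440.0·2400)/11240 = 109.3 mg/L.
Outfall 2: combined Q = 11460 L/s; C = (11240·109.3 + 220.0·276.0)/11460 = 112.5 mg/L.
Outfall 3: combined Q = 11890 L/s; C = (11460·112.5 + 432.0·500.0)/11890 = 126.6 mg/L.

127 mg/L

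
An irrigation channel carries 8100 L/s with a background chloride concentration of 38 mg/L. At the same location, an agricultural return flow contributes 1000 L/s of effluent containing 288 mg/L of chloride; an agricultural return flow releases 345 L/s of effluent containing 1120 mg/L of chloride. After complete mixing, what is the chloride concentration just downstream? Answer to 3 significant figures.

104 mg/L

After mixing, C = (8100·38.00 + 1000·288.0 + 345.0·1120) / 9445 = 982200/9445 = 104.0 mg/L.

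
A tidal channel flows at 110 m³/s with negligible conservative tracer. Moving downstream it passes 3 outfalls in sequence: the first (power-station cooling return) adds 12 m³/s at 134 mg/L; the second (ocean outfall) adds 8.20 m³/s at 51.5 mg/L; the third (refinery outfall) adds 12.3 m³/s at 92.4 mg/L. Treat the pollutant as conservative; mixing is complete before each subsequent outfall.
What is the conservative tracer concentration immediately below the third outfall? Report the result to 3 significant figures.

22.2 mg/L

Outfall 1: combined Q = 122.0 m³/s; C = (110.0·0 + 12.00·134.0)/122.0 = 13.18 mg/L.
Outfall 2: combined Q = 130.2 m³/s; C = (122.0·13.18 + 8.200·51.50)/130.2 = 15.59 mg/L.
Outfall 3: combined Q = 142.5 m³/s; C = (130.2·15.59 + 12.30·92.40)/142.5 = 22.22 mg/L.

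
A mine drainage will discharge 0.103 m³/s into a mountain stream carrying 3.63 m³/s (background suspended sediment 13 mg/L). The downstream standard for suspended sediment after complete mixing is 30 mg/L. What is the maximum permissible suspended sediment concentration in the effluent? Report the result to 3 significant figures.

629 mg/L

At the limit, (Qr·Cr + Qe·Cₑ)/(Qr + Qe) = 30:
Cₑ = (3.733·30 − 3.630·13.00) / 0.1030 = 629.1 mg/L.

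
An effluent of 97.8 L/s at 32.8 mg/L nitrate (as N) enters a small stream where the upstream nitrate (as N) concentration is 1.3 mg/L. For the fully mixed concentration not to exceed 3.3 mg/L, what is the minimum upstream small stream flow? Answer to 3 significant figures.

1440 L/s

Set C_mix = 3.3: (Q·1.300 + 97.80·32.80) / (Q + 97.80) = 3.3
→ Q = 97.80·(32.80 − 3.3)/(3.3 − 1.300) = 1443 L/s.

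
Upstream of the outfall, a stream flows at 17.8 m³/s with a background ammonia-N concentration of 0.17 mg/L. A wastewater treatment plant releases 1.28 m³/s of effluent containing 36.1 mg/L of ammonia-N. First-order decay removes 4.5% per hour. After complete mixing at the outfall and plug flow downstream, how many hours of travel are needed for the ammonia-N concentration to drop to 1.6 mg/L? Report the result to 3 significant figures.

10.4 h

Flow-weighted average: C = (17.80·0.1700 + 1.280·36.10) / 19.08 = 49.23/19.08 = 2.580 mg/L.
4.5%/h lost → k = −ln(1 − 0.045) = 0.04604 h⁻¹.
2.580·exp(−k·t) = 1.6 → t = ln(2.580/1.6)/k = 37370 s = 10.38 h.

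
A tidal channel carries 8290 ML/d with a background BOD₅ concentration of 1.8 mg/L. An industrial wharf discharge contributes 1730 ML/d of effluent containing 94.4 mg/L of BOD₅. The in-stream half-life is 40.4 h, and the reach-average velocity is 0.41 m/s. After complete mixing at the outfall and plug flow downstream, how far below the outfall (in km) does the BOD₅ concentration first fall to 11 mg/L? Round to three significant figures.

41.3 km

Mixed concentration C = ΣQC/ΣQ = (8290·1.800 + 1730·94.40) / 10020 = 178200/10020 = 17.79 mg/L.
Half-life 40.4 h → k = ln 2 / 40.4 = 0.01716 h⁻¹ = 0.4118 d⁻¹.
Set 17.79·exp(−k·t) = 11 → t = ln(17.79/11)/k = 100800 s = 28.01 h.
Distance = v·t = 0.41·100800 = 41350 m = 41.35 km.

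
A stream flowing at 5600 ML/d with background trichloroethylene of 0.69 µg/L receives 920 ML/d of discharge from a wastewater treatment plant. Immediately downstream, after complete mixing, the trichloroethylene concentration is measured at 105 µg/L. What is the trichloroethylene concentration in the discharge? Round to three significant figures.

740 µg/L

Mass balance: 5600·0.6900 + 920.0·Cₑ = 6520·105.0
→ Cₑ = (6520·105.0 − 5600·0.6900) / 920.0 = 739.9 µg/L.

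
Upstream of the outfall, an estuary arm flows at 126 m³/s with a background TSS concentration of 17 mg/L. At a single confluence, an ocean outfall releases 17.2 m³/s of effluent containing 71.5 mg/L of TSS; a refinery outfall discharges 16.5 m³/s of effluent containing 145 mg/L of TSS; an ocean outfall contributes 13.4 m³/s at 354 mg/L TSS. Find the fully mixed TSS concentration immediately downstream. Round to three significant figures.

Conservation of mass: C = (126.0·17.00 + 17.20·71.50 + 16.50·145.0 + 13.40·354.0) / 173.1 = 10510/173.1 = 60.70 mg/L.

60.7 mg/L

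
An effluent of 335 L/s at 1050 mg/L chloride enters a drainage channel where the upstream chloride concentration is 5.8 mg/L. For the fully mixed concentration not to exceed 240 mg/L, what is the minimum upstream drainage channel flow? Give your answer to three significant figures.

Set C_mix = 240: (Q·5.800 + 335.0·1050) / (Q + 335.0) = 240
→ Q = 335.0·(1050 − 240)/(240 − 5.800) = 1159 L/s.

1160 L/s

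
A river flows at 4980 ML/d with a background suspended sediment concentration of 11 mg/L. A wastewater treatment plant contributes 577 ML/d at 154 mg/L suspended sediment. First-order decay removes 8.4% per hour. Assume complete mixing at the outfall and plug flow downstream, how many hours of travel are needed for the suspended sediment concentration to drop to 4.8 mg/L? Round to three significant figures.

19.2 h

Flow-weighted average: C = (4980·11.00 + 577.0·154.0) / 5557 = 143600/5557 = 25.85 mg/L.
8.4%/h lost → k = −ln(1 − 0.084) = 0.08774 h⁻¹.
25.85·exp(−k·t) = 4.8 → t = ln(25.85/4.8)/k = 69080 s = 19.19 h.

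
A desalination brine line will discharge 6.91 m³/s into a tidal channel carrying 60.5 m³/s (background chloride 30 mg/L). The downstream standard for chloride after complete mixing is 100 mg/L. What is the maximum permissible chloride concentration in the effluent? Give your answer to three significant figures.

713 mg/L

At the limit, (Qr·Cr + Qe·Cₑ)/(Qr + Qe) = 100:
Cₑ = (67.41·100 − 60.50·30.00) / 6.910 = 712.9 mg/L.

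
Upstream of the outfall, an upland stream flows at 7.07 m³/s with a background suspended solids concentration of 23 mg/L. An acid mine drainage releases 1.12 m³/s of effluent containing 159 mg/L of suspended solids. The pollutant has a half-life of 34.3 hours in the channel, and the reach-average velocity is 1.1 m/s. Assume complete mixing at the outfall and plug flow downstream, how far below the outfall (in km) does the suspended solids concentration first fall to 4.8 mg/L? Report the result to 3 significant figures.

423 km

Mixed concentration C = ΣQC/ΣQ = (7.070·23.00 + 1.120·159.0) / 8.190 = 340.7/8.190 = 41.60 mg/L.
Half-life 34.3 h → k = ln 2 / 34.3 = 0.02021 h⁻¹ = 0.4850 d⁻¹.
Set 41.60·exp(−k·t) = 4.8 → t = ln(41.60/4.8)/k = 384700 s = 106.9 h.
Distance = v·t = 1.1·384700 = 423200 m = 423.2 km.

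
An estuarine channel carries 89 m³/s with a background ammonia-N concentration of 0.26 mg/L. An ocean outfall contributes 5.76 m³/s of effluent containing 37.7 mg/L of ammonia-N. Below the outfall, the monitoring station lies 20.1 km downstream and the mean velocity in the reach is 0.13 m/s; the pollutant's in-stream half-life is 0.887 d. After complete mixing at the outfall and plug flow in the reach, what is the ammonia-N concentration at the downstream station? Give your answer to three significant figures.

Flow-weighted average: C = (89.00·0.2600 + 5.760·37.70) / 94.76 = 240.3/94.76 = 2.536 mg/L.
Travel time t = 20.1·1000 / 0.13 = 154600 s = 42.95 h.
Half-life 0.887 d → k = ln 2 / 0.887 = 0.7815 d⁻¹.
Decay over the reach: 2.536·exp(−kt) = 2.536·0.2470 = 0.6263 mg/L.

0.626 mg/L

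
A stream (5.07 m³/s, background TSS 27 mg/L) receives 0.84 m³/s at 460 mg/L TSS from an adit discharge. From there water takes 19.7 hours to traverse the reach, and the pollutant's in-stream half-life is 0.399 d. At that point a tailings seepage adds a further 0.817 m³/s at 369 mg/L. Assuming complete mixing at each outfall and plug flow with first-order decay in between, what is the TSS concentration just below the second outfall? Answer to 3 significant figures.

63.5 mg/L

Conservation of mass: C = (5.070·27.00 + 0.8400·460.0) / 5.910 = 523.3/5.910 = 88.54 mg/L; combined flow 5.910 m³/s.
Half-life 0.399 d → k = ln 2 / 0.399 = 1.737 d⁻¹.
First-order decay: C = 88.54·exp(−k·t) = 88.54·0.2403 = 21.27 mg/L.
Second outfall: C = (5.910·21.27 + 0.8170·369.0)/6.727 = 63.51 mg/L.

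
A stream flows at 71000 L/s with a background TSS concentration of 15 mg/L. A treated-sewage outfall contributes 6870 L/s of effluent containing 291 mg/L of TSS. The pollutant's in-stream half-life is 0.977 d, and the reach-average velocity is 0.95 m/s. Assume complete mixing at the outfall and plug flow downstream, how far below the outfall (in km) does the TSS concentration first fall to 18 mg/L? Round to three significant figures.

Flow-weighted average: C = (71000·15.00 + 6870·291.0) / 77870 = 3064000/77870 = 39.35 mg/L.
Half-life 0.977 d → k = ln 2 / 0.977 = 0.7095 d⁻¹.
Set 39.35·exp(−k·t) = 18 → t = ln(39.35/18)/k = 95250 s = 26.46 h.
Distance = v·t = 0.95·95250 = 90490 m = 90.49 km.

90.5 km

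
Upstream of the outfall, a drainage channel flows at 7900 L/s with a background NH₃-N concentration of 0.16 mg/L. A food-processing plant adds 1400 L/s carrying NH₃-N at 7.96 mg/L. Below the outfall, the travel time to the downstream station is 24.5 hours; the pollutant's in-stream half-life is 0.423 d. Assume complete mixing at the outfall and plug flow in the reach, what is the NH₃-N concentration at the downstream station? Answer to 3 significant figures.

0.250 mg/L

Mass balance: C = (7900·0.1600 + 1400·7.960) / 9300 = 12410/9300 = 1.334 mg/L.
Half-life 0.423 d → k = ln 2 / 0.423 = 1.639 d⁻¹.
Decay over the reach: 1.334·exp(−kt) = 1.334·0.1877 = 0.2505 mg/L.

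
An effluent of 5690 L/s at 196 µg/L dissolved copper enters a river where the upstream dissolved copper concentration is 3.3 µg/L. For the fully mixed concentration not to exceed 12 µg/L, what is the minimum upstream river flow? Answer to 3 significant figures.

120000 L/s

Set C_mix = 12: (Q·3.300 + 5690·196.0) / (Q + 5690) = 12
→ Q = 5690·(196.0 − 12)/(12 − 3.300) = 120300 L/s.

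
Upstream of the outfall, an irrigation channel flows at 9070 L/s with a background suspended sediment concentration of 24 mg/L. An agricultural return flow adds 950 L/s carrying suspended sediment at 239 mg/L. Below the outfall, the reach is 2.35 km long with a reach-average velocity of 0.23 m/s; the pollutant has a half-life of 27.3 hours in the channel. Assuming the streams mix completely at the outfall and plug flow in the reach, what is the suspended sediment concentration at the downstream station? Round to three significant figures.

41.3 mg/L

Conservation of mass: C = (9070·24.00 + 950.0·239.0) / 10020 = 444700/10020 = 44.38 mg/L.
Travel time t = 2.35·1000 / 0.23 = 10220 s = 2.838 h.
Half-life 27.3 h → k = ln 2 / 27.3 = 0.02539 h⁻¹ = 0.6094 d⁻¹.
Applying C = C₀e^(−kt): 44.38 × 0.9305 = 41.30 mg/L.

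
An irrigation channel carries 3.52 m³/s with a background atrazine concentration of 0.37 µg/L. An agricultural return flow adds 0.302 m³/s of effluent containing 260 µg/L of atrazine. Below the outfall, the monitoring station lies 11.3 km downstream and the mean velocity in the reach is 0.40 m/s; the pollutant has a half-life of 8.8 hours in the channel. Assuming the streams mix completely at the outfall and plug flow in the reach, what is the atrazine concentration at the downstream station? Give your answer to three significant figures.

Mass balance: C = (3.520·0.3700 + 0.3020·260.0) / 3.822 = 79.82/3.822 = 20.88 µg/L.
Travel time t = 11.3·1000 / 0.40 = 28250 s = 7.847 h.
Half-life 8.8 h → k = ln 2 / 8.8 = 0.07877 h⁻¹ = 1.890 d⁻¹.
First-order decay: C = 20.88·exp(−k·t) = 20.88·0.5390 = 11.26 µg/L.

11.3 µg/L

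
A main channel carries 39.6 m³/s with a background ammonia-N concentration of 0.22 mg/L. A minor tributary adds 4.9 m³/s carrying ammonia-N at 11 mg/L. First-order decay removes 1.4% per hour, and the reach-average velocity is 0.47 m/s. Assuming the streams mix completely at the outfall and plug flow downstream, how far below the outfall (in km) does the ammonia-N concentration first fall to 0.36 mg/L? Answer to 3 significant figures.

Conservation of mass: C = (39.60·0.2200 + 4.900·11.00) / 44.50 = 62.61/44.50 = 1.407 mg/L.
1.4%/h lost → k = −ln(1 − 0.014) = 0.01410 h⁻¹.
Set 1.407·exp(−k·t) = 0.36 → t = ln(1.407/0.36)/k = 348100 s = 96.68 h.
Distance = v·t = 0.47·348100 = 163600 m = 163.6 km.

164 km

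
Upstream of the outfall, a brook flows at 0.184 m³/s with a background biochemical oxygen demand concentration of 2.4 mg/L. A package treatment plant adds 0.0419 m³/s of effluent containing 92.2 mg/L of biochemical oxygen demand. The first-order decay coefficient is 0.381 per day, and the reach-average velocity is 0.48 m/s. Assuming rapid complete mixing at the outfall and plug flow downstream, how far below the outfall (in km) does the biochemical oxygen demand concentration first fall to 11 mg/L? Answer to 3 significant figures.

Mixed concentration C = ΣQC/ΣQ = (0.1840·2.400 + 0.04190·92.20) / 0.2259 = 4.305/0.2259 = 19.06 mg/L.
Set 19.06·exp(−k·t) = 11 → t = ln(19.06/11)/k = 124600 s = 34.61 h.
Distance = v·t = 0.48·124600 = 59810 m = 59.81 km.

59.8 km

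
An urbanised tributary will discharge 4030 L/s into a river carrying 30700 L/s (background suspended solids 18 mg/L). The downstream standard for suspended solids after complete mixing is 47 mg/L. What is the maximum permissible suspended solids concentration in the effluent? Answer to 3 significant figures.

268 mg/L

At the limit, (Qr·Cr + Qe·Cₑ)/(Qr + Qe) = 47:
Cₑ = (34730·47 − 30700·18.00) / 4030 = 267.9 mg/L.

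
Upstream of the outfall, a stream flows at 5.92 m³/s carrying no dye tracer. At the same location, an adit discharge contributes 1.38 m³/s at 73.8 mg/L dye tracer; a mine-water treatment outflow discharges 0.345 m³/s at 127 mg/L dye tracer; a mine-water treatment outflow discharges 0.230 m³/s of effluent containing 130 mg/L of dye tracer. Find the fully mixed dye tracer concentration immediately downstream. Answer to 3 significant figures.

22.3 mg/L

After mixing, C = (5.920·0 + 1.380·73.80 + 0.3450·127.0 + 0.2300·130.0) / 7.875 = 175.6/7.875 = 22.29 mg/L.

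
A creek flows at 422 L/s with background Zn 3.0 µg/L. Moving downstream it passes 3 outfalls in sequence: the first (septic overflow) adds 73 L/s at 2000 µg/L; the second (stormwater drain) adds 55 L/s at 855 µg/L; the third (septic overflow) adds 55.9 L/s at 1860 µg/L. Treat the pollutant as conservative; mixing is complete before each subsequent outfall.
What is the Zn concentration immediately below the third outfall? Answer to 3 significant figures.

492 µg/L

Below outfall 1: Q → 495.0 L/s, C = (422.0·3.000 + 73.00·2000)/495.0 = 297.5 µg/L.
Below outfall 2: Q → 550.0 L/s, C = (495.0·297.5 + 55.00·855.0)/550.0 = 353.3 µg/L.
Below outfall 3: Q → 605.9 L/s, C = (550.0·353.3 + 55.90·1860)/605.9 = 492.3 µg/L.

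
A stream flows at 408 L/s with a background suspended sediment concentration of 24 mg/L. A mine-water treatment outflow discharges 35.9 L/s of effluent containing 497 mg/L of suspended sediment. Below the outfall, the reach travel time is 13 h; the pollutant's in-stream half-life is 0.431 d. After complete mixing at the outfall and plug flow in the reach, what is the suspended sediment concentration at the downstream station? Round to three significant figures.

26.1 mg/L

Mass balance: C = (408.0·24.00 + 35.90·497.0) / 443.9 = 27630/443.9 = 62.25 mg/L.
Half-life 0.431 d → k = ln 2 / 0.431 = 1.608 d⁻¹.
After decay, C = 62.25 × e^(−kt) = 62.25 × 0.4185 = 26.05 mg/L.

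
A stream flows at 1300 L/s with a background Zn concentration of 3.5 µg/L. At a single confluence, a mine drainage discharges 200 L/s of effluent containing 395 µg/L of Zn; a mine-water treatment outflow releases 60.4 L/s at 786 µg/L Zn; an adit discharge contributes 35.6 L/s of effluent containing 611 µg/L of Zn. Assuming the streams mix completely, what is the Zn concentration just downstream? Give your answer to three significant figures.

95.7 µg/L

Mass balance: C = (1300·3.500 + 200.0·395.0 + 60.40·786.0 + 35.60·611.0) / 1596 = 152800/1596 = 95.72 µg/L.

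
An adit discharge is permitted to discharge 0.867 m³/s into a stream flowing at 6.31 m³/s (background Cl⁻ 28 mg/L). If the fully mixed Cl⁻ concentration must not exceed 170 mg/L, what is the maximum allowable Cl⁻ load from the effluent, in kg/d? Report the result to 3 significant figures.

Mass balance at the limit: 6.310·28.00 + 0.8670·Cₑ = 7.177·170 → Cₑ = 1203 mg/L.
Load = 0.8670 m³/s × 1203 g/m³ × 86 400 s/d = 90150 kg/d.

90200 kg/d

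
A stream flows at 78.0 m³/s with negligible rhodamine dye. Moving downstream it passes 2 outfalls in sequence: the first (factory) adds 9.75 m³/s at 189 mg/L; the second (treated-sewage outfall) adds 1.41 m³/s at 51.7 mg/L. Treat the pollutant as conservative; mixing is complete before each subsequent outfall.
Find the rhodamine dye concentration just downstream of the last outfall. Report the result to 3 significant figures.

Outfall 1: combined Q = 87.75 m³/s; C = (78.00·0 + 9.750·189.0)/87.75 = 21.00 mg/L.
Outfall 2: combined Q = 89.16 m³/s; C = (87.75·21.00 + 1.410·51.70)/89.16 = 21.49 mg/L.

21.5 mg/L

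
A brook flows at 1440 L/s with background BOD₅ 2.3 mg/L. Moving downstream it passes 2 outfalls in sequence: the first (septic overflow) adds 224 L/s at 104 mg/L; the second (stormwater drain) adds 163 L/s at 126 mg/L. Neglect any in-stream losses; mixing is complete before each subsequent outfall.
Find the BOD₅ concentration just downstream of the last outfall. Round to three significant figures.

Outfall 1: combined Q = 1664 L/s; C = (1440·2.300 + 224.0·104.0)/1664 = 15.99 mg/L.
Outfall 2: combined Q = 1827 L/s; C = (1664·15.99 + 163.0·126.0)/1827 = 25.81 mg/L.

25.8 mg/L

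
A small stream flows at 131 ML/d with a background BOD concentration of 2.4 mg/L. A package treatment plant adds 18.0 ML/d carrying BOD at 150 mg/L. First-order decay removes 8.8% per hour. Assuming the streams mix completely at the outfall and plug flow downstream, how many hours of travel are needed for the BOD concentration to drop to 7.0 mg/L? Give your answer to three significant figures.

Mass balance: C = (131.0·2.400 + 18.00·150.0) / 149.0 = 3014/149.0 = 20.23 mg/L.
8.8%/h lost → k = −ln(1 − 0.088) = 0.09212 h⁻¹.
20.23·exp(−k·t) = 7.0 → t = ln(20.23/7.0)/k = 41480 s = 11.52 h.

11.5 h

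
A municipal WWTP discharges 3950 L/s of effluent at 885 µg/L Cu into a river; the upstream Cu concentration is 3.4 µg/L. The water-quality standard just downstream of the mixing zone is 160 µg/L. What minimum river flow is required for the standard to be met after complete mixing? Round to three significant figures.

Set C_mix = 160: (Q·3.400 + 3950·885.0) / (Q + 3950) = 160
→ Q = 3950·(885.0 − 160)/(160 − 3.400) = 18290 L/s.

18300 L/s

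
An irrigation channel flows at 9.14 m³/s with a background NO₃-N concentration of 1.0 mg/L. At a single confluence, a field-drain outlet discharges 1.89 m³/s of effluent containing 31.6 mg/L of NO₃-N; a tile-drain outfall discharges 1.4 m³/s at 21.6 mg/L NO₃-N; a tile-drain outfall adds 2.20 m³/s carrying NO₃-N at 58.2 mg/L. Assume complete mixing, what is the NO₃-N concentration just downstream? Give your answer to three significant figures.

After mixing, C = (9.140·1.000 + 1.890·31.60 + 1.400·21.60 + 2.200·58.20) / 14.63 = 227.1/14.63 = 15.53 mg/L.

15.5 mg/L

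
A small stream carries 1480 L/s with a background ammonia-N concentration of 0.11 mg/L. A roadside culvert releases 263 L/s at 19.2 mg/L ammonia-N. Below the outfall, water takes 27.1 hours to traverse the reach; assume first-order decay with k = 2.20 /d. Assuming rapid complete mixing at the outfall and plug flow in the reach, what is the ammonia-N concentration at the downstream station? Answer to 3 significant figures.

0.249 mg/L

Mass balance: C = (1480·0.1100 + 263.0·19.20) / 1743 = 5212/1743 = 2.990 mg/L.
First-order decay: C = 2.990·exp(−k·t) = 2.990·0.08340 = 0.2494 mg/L.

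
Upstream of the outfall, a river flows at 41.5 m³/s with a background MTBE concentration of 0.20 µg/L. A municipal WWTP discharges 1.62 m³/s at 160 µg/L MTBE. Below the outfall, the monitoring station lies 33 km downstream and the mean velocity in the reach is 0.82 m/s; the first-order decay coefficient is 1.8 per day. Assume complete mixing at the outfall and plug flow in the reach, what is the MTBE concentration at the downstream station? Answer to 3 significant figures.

Conservation of mass: C = (41.50·0.2000 + 1.620·160.0) / 43.12 = 267.5/43.12 = 6.204 µg/L.
Travel time t = 33·1000 / 0.82 = 40240 s = 11.18 h.
First-order decay: C = 6.204·exp(−k·t) = 6.204·0.4324 = 2.682 µg/L.

2.68 µg/L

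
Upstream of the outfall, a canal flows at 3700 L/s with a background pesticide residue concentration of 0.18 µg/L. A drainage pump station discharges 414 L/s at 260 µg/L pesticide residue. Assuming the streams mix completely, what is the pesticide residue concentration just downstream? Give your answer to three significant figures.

26.3 µg/L

Flow-weighted average: C = (3700·0.1800 + 414.0·260.0) / 4114 = 108300/4114 = 26.33 µg/L.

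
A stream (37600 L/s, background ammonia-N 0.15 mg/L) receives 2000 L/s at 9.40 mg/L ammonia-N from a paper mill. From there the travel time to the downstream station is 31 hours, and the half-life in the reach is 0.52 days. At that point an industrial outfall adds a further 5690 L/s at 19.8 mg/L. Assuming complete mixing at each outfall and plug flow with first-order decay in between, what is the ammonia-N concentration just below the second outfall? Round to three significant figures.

2.58 mg/L

Mixed concentration C = ΣQC/ΣQ = (37600·0.1500 + 2000·9.400) / 39600 = 24440/39600 = 0.6172 mg/L; combined flow 39600 L/s.
Half-life 0.52 d → k = ln 2 / 0.52 = 1.333 d⁻¹.
After decay, C = 0.6172 × e^(−kt) = 0.6172 × 0.1788 = 0.1103 mg/L.
Second outfall: C = (39600·0.1103 + 5690·19.80)/45290 = 2.584 mg/L.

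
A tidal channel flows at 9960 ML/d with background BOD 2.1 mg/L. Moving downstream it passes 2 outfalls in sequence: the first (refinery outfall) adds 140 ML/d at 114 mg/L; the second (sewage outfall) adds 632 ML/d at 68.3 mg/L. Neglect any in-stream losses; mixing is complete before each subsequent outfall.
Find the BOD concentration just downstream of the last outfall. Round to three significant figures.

After outfall 1: Q = 9960 + 140.0 = 10100 ML/d; C = (9960·2.100 + 140.0·114.0)/10100 = 3.651 mg/L.
After outfall 2: Q = 10100 + 632.0 = 10730 ML/d; C = (10100·3.651 + 632.0·68.30)/10730 = 7.458 mg/L.

7.46 mg/L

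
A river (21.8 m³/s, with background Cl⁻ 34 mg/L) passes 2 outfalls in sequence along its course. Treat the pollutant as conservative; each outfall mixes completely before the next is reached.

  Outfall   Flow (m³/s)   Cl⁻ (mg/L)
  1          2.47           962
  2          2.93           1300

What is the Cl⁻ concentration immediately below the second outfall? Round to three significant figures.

Below outfall 1: Q → 24.27 m³/s, C = (21.80·34.00 + 2.470·962.0)/24.27 = 128.4 mg/L.
Below outfall 2: Q → 27.20 m³/s, C = (24.27·128.4 + 2.930·1300)/27.20 = 254.6 mg/L.

255 mg/L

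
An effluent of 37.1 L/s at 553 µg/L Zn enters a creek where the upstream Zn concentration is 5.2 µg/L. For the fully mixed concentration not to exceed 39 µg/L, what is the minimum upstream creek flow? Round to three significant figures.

Set C_mix = 39: (Q·5.200 + 37.10·553.0) / (Q + 37.10) = 39
→ Q = 37.10·(553.0 − 39)/(39 − 5.200) = 564.2 L/s.

564 L/s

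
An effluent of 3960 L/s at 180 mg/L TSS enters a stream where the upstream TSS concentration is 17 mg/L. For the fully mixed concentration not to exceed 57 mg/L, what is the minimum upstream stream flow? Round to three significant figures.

12200 L/s

Set C_mix = 57: (Q·17.00 + 3960·180.0) / (Q + 3960) = 57
→ Q = 3960·(180.0 − 57)/(57 − 17.00) = 12180 L/s.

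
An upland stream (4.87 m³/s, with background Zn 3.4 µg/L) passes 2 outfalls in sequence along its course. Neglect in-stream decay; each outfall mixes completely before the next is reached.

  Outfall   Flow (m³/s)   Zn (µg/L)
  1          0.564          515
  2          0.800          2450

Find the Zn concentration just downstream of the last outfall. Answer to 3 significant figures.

After outfall 1: Q = 4.870 + 0.5640 = 5.434 m³/s; C = (4.870·3.400 + 0.5640·515.0)/5.434 = 56.50 µg/L.
After outfall 2: Q = 5.434 + 0.8000 = 6.234 m³/s; C = (5.434·56.50 + 0.8000·2450)/6.234 = 363.7 µg/L.

364 µg/L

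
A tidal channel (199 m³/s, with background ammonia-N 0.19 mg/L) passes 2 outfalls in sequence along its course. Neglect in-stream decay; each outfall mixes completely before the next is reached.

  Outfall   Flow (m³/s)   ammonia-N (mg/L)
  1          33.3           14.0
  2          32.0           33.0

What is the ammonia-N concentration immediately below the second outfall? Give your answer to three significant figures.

Outfall 1: combined Q = 232.3 m³/s; C = (199.0·0.1900 + 33.30·14.00)/232.3 = 2.170 mg/L.
Outfall 2: combined Q = 264.3 m³/s; C = (232.3·2.170 + 32.00·33.00)/264.3 = 5.902 mg/L.

5.90 mg/L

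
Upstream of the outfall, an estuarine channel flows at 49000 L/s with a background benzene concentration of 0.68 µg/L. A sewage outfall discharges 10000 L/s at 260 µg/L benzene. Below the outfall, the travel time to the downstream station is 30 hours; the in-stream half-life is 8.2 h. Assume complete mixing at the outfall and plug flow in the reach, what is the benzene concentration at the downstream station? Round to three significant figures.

3.53 µg/L

Flow-weighted average: C = (49000·0.6800 + 10000·260.0) / 59000 = 2633000/59000 = 44.63 µg/L.
Half-life 8.2 h → k = ln 2 / 8.2 = 0.08453 h⁻¹ = 2.029 d⁻¹.
First-order decay: C = 44.63·exp(−k·t) = 44.63·0.07919 = 3.534 µg/L.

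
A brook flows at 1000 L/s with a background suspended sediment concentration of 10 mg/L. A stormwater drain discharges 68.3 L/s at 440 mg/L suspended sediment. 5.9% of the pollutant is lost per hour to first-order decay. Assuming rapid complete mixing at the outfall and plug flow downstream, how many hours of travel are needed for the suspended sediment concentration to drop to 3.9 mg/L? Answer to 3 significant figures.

37.2 h

Flow-weighted average: C = (1000·10.00 + 68.30·440.0) / 1068 = 40050/1068 = 37.49 mg/L.
5.9%/h lost → k = −ln(1 − 0.059) = 0.06081 h⁻¹.
37.49·exp(−k·t) = 3.9 → t = ln(37.49/3.9)/k = 134000 s = 37.22 h.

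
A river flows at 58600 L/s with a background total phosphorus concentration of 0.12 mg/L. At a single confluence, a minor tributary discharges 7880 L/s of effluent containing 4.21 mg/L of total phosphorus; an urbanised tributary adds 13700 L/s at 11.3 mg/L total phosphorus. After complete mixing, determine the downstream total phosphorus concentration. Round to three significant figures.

Mass balance: C = (58600·0.1200 + 7880·4.210 + 13700·11.30) / 80180 = 195000/80180 = 2.432 mg/L.

2.43 mg/L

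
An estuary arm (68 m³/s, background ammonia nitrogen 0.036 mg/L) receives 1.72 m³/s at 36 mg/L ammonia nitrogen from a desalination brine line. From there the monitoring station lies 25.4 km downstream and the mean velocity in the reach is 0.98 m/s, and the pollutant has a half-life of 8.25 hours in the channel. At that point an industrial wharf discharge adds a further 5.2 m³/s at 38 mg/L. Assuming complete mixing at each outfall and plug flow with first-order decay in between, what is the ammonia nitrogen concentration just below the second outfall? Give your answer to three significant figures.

3.11 mg/L

After mixing, C = (68.00·0.03600 + 1.720·36.00) / 69.72 = 64.37/69.72 = 0.9232 mg/L; combined flow 69.72 m³/s.
Travel time t = 25.4·1000 / 0.98 = 25920 s = 7.200 h.
Half-life 8.25 h → k = ln 2 / 8.25 = 0.08402 h⁻¹ = 2.016 d⁻¹.
Decay over the reach: 0.9232·exp(−kt) = 0.9232·0.5461 = 0.5042 mg/L.
At the second outfall, C = (69.72·0.5042 + 5.200·38.00) / (69.72 + 5.200) = 3.107 mg/L.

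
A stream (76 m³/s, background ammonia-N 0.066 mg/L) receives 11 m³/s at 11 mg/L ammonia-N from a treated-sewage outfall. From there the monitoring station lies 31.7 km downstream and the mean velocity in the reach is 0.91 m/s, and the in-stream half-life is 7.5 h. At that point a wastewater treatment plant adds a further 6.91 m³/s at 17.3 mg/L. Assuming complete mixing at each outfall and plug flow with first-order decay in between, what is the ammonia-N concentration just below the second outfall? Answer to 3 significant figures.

1.82 mg/L

Mass balance: C = (76.00·0.06600 + 11.00·11.00) / 87.00 = 126.0/87.00 = 1.448 mg/L; combined flow 87.00 m³/s.
Travel time t = 31.7·1000 / 0.91 = 34840 s = 9.676 h.
Half-life 7.5 h → k = ln 2 / 7.5 = 0.09242 h⁻¹ = 2.218 d⁻¹.
Applying C = C₀e^(−kt): 1.448 × 0.4089 = 0.5923 mg/L.
Second outfall: C = (87.00·0.5923 + 6.910·17.30)/93.91 = 1.822 mg/L.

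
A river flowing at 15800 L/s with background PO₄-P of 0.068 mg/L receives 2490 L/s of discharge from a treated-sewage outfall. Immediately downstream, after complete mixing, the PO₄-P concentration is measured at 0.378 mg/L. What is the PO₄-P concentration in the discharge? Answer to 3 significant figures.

Mass balance: 15800·0.06800 + 2490·Cₑ = 18290·0.3780
→ Cₑ = (18290·0.3780 − 15800·0.06800) / 2490 = 2.345 mg/L.

2.35 mg/L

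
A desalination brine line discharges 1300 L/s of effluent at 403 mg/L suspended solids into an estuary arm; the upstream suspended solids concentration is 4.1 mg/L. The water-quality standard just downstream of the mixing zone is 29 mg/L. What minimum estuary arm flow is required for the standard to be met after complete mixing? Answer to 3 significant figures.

Set C_mix = 29: (Q·4.100 + 1300·403.0) / (Q + 1300) = 29
→ Q = 1300·(403.0 − 29)/(29 − 4.100) = 19530 L/s.

19500 L/s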